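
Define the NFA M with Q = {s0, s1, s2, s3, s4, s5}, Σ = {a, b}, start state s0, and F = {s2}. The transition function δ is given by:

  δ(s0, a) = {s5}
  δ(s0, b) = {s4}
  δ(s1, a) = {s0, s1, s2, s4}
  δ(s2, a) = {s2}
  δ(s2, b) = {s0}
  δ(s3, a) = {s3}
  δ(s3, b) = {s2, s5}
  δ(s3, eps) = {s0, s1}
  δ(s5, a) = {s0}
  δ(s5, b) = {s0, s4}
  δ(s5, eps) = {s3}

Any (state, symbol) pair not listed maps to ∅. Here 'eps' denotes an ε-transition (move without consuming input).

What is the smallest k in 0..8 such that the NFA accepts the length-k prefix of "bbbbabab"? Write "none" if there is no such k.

Start in {s0}.
Read 'b': s0→{s4}; now {s4}.
Read 'b': s4→∅; now ∅.
The set is empty and remains empty for the remaining 6 symbols.
No reachable set along the way intersects F.

none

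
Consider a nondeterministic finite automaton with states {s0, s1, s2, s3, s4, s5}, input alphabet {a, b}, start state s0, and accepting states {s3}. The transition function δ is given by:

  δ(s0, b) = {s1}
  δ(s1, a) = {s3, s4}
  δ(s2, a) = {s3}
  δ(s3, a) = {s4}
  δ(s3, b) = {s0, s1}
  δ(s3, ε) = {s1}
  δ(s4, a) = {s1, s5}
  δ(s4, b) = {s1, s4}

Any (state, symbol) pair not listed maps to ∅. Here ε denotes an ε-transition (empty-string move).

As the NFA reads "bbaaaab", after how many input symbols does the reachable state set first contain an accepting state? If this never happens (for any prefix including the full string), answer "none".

Start in {s0}.
Read 'b': s0→{s1}; now {s1}.
Read 'b': s1→∅; now ∅.
The set is empty and remains empty for the remaining 5 symbols.
No reachable set along the way intersects F.

none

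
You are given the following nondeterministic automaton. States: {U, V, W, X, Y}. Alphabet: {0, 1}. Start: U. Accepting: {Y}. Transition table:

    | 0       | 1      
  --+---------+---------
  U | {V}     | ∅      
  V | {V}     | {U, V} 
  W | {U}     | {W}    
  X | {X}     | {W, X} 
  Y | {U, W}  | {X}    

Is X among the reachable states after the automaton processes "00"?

No

Start in {U}.
Read '0': {U} → {V}.
Read '0': {V} → {V}.
State X is not in {V}.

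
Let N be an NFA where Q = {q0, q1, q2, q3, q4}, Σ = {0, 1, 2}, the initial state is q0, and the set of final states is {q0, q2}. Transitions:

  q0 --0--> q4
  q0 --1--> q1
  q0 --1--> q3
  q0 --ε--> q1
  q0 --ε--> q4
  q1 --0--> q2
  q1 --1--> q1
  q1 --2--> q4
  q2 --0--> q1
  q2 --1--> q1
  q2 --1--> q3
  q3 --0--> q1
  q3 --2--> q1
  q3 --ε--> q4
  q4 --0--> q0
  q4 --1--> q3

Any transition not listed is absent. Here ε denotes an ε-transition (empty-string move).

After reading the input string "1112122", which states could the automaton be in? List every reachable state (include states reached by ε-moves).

{q4}

Start: ε-closure({q0}) = {q0, q1, q4}.
Read '1': q0→{q1, q3}, q1→{q1}, q4→{q3}; union {q1, q3}; ε-closure = {q1, q3, q4}.
Read '1': q1→{q1}, q3→∅, q4→{q3}; union {q1, q3}; ε-closure = {q1, q3, q4}.
Read '1': q1→{q1}, q3→∅, q4→{q3}; union {q1, q3}; ε-closure = {q1, q3, q4}.
Read '2': q1→{q4}, q3→{q1}, q4→∅; now {q1, q4}.
Read '1': q1→{q1}, q4→{q3}; union {q1, q3}; ε-closure = {q1, q3, q4}.
Read '2': q1→{q4}, q3→{q1}, q4→∅; now {q1, q4}.
Read '2': q1→{q4}, q4→∅; now {q4}.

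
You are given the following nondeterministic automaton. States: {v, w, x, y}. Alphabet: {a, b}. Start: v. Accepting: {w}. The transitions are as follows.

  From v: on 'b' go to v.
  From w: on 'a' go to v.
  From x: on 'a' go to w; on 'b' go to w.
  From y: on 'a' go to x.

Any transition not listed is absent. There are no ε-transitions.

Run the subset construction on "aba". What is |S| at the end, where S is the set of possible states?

0

Start in {v}.
Read 'a': v→∅; now ∅.
The set is empty and remains empty for the remaining 2 symbols.
That set has 0 states.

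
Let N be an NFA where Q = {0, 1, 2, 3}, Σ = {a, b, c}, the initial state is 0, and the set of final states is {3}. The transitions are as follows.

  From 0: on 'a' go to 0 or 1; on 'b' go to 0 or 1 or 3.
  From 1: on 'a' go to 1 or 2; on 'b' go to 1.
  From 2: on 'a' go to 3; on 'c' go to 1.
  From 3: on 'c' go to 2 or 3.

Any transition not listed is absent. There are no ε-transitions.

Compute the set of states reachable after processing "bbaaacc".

Start in {0}.
Read 'b': {0} → {0, 1, 3}.
Read 'b': {0, 1, 3} → {0, 1, 3}.
Read 'a': {0, 1, 3} → {0, 1, 2}.
Read 'a': {0, 1, 2} → {0, 1, 2, 3}.
Read 'a': {0, 1, 2, 3} → {0, 1, 2, 3}.
Read 'c': {0, 1, 2, 3} → {1, 2, 3}.
Read 'c': {1, 2, 3} → {1, 2, 3}.

{1, 2, 3}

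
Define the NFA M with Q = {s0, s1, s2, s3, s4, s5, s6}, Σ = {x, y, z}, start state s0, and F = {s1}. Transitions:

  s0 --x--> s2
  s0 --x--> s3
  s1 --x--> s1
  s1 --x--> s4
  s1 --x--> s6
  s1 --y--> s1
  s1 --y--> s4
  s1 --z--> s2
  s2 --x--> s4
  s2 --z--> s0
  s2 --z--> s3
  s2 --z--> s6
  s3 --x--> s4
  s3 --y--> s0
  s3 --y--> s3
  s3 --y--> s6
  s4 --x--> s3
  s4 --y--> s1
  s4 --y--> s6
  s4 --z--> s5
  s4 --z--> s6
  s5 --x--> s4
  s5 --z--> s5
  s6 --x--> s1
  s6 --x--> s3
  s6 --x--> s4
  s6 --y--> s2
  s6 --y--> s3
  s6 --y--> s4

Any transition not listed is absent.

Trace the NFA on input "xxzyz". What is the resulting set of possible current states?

{s0, s3, s5, s6}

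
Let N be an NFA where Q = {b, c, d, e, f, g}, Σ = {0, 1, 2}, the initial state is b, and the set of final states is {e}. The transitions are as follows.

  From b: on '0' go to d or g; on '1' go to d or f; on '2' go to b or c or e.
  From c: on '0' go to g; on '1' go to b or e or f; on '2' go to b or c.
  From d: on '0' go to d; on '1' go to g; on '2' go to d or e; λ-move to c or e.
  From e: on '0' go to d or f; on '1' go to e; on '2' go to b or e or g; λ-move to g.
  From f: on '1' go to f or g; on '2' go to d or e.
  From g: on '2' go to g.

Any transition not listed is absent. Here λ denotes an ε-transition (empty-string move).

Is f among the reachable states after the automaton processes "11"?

Yes

Start in {b}.
Read '1': {b} → {c, d, e, f, g}.
Read '1': {c, d, e, f, g} → {b, e, f, g}.
State f is in {b, e, f, g}.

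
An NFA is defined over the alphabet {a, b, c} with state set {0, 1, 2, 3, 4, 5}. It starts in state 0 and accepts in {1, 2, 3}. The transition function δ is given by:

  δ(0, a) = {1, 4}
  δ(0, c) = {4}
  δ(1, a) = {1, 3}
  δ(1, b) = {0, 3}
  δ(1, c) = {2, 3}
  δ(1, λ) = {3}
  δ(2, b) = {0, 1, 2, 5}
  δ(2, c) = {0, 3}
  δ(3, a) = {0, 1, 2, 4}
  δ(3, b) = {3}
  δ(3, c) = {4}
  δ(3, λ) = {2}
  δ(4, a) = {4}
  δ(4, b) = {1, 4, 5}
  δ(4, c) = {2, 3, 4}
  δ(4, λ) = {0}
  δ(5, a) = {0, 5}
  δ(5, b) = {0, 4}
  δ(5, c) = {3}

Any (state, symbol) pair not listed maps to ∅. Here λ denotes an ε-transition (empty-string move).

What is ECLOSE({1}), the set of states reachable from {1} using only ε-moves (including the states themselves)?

{1, 2, 3}

Begin with {1}.
ε-move 1 → 3; add 3.
ε-move 3 → 2; add 2.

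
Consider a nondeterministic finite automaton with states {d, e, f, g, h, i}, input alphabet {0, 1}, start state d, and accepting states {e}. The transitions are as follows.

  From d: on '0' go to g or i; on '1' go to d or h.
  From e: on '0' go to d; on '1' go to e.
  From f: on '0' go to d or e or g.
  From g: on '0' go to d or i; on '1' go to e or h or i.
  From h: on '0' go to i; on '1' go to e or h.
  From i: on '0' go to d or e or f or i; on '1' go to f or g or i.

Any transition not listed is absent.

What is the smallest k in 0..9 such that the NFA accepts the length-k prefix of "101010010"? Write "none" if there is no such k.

Start in {d}.
Read '1': d→{d, h}; now {d, h}.
Read '0': d→{g, i}, h→{i}; now {g, i}.
Read '1': g→{e, h, i}, i→{f, g, i}; now {e, f, g, h, i}.
None of the earlier sets intersect F, but {e, f, g, h, i} does.

3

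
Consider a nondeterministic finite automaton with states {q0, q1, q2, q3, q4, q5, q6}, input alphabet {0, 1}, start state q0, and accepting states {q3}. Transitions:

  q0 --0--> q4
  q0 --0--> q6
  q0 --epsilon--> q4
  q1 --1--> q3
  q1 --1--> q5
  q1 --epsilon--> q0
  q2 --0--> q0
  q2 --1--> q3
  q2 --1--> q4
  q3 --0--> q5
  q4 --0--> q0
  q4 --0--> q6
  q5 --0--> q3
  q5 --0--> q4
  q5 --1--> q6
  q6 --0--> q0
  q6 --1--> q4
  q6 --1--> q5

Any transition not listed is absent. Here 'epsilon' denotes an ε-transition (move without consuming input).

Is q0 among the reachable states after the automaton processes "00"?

Yes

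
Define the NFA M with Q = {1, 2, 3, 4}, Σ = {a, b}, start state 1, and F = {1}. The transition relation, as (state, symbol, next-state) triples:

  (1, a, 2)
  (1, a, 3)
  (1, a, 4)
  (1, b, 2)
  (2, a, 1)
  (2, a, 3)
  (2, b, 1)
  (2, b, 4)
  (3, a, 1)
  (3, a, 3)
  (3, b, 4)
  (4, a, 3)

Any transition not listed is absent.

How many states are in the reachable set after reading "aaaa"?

4

Start in {1}.
Read 'a': {1} → {2, 3, 4}.
Read 'a': {2, 3, 4} → {1, 3}.
Read 'a': {1, 3} → {1, 2, 3, 4}.
Read 'a': {1, 2, 3, 4} → {1, 2, 3, 4}.
That set has 4 states.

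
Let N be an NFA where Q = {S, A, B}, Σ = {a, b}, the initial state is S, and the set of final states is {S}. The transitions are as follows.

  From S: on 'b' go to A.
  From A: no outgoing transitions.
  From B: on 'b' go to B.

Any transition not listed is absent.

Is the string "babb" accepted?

No

Start in {S}.
Read 'b': S→{A}; now {A}.
Read 'a': A→∅; now ∅.
The set is empty and remains empty for the remaining 2 symbols.
The final set ∅ contains no accepting state.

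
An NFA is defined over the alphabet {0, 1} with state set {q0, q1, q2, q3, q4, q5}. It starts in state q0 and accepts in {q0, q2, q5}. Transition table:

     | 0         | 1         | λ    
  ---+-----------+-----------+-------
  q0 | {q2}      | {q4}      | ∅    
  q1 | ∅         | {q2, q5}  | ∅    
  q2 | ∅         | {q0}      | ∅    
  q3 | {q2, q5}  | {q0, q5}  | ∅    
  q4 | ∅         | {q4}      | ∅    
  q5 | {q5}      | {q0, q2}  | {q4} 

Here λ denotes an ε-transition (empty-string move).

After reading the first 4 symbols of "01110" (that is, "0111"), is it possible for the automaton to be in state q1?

Start in {q0}.
Read '0': {q0} → {q2}.
Read '1': {q2} → {q0}.
Read '1': {q0} → {q4}.
Read '1': {q4} → {q4}.
State q1 is not in {q4}.

No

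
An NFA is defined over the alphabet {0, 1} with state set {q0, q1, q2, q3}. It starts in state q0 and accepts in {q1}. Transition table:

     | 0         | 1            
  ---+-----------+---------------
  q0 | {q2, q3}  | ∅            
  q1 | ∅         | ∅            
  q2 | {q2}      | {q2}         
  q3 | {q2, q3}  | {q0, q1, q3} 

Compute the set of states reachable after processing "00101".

Start in {q0}.
Read '0': q0→{q2, q3}; now {q2, q3}.
Read '0': q2→{q2}, q3→{q2, q3}; now {q2, q3}.
Read '1': q2→{q2}, q3→{q0, q1, q3}; now {q0, q1, q2, q3}.
Read '0': q0→{q2, q3}, q1→∅, q2→{q2}, q3→{q2, q3}; now {q2, q3}.
Read '1': q2→{q2}, q3→{q0, q1, q3}; now {q0, q1, q2, q3}.

{q0, q1, q2, q3}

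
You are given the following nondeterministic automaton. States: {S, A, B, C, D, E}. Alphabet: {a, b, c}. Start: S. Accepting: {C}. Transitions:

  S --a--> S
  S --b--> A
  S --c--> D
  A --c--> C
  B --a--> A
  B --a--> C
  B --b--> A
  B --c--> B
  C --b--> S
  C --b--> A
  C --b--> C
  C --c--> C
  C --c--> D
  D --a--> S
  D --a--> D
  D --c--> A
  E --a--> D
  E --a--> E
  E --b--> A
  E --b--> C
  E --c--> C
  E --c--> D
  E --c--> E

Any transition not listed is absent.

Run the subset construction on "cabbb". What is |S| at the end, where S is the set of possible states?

Start in {S}.
Read 'c': S→{D}; now {D}.
Read 'a': D→{S, D}; now {S, D}.
Read 'b': S→{A}, D→∅; now {A}.
Read 'b': A→∅; now ∅.
The set is empty and remains empty for the remaining 1 symbol.
That set has 0 states.

0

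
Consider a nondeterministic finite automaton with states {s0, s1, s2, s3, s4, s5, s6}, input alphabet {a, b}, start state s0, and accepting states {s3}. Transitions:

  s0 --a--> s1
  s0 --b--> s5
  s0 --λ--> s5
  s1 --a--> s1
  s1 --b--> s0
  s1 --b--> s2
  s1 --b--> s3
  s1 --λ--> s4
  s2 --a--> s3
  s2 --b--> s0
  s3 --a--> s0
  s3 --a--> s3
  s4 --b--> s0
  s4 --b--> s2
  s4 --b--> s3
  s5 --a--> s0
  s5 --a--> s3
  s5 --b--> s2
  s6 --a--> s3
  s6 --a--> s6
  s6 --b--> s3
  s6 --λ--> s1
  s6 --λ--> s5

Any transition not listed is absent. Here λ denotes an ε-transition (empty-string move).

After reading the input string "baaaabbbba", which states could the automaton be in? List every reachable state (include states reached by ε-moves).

{s0, s1, s3, s4, s5}

Start: ε-closure({s0}) = {s0, s5}.
Read 'b': {s0, s5} → {s2, s5}.
Read 'a': {s2, s5} → {s0, s3, s5}.
Read 'a': {s0, s3, s5} → {s0, s1, s3, s4, s5}.
Read 'a': {s0, s1, s3, s4, s5} → {s0, s1, s3, s4, s5}.
Read 'a': {s0, s1, s3, s4, s5} → {s0, s1, s3, s4, s5}.
Read 'b': {s0, s1, s3, s4, s5} → {s0, s2, s3, s5}.
Read 'b': {s0, s2, s3, s5} → {s0, s2, s5}.
Read 'b': {s0, s2, s5} → {s0, s2, s5}.
Read 'b': {s0, s2, s5} → {s0, s2, s5}.
Read 'a': {s0, s2, s5} → {s0, s1, s3, s4, s5}.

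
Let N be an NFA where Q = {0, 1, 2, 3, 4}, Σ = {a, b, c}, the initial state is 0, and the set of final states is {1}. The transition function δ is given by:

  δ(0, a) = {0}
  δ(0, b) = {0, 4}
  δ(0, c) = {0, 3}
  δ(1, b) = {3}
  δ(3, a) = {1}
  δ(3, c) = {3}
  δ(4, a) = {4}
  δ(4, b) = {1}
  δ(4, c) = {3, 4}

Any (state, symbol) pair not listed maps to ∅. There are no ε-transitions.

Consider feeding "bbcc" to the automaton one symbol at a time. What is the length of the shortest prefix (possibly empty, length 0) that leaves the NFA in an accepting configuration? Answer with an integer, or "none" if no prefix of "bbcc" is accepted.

2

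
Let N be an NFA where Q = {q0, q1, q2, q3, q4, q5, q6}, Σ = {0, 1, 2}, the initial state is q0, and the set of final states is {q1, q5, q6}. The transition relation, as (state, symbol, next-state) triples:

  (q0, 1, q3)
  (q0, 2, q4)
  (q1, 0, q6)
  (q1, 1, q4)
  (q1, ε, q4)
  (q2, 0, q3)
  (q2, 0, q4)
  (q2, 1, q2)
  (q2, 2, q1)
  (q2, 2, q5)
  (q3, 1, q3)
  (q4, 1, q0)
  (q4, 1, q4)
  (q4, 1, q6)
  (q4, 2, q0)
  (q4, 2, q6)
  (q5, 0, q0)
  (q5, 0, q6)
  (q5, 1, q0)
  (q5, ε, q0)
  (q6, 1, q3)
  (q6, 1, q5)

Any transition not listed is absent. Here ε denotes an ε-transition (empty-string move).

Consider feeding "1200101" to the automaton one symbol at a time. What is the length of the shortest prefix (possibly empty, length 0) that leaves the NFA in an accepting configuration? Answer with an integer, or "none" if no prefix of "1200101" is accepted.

none

Start in {q0}.
Read '1': q0→{q3}; now {q3}.
Read '2': q3→∅; now ∅.
The set is empty and remains empty for the remaining 5 symbols.
No reachable set along the way intersects F.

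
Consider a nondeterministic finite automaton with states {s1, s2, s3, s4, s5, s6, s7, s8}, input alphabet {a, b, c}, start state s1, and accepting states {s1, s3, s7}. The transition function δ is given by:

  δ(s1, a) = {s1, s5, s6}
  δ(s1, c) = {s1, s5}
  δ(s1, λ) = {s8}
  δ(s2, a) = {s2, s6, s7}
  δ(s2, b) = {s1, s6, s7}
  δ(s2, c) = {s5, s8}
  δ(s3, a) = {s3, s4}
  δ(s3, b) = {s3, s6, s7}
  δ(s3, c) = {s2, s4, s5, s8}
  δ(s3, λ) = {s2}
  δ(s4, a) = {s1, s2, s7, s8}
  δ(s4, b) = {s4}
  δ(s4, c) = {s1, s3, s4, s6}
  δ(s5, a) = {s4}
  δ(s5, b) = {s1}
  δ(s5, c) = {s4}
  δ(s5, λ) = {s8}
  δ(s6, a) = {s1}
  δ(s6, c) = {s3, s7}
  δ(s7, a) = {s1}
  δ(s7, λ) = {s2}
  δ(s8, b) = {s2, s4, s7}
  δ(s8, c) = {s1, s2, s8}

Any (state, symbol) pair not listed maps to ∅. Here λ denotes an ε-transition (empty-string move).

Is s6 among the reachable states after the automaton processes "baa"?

Start: ε-closure({s1}) = {s1, s8}.
Read 'b': {s1, s8} → {s2, s4, s7}.
Read 'a': {s2, s4, s7} → {s1, s2, s6, s7, s8}.
Read 'a': {s1, s2, s6, s7, s8} → {s1, s2, s5, s6, s7, s8}.
State s6 is in {s1, s2, s5, s6, s7, s8}.

Yes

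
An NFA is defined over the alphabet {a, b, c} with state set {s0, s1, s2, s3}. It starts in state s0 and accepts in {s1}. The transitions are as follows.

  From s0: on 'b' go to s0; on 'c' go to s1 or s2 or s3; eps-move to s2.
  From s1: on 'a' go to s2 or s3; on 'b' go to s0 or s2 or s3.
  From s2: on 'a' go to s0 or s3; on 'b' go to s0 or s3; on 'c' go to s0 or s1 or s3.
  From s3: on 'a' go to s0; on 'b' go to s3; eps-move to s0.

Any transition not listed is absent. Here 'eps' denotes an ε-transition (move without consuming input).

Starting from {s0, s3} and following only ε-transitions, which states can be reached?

{s0, s2, s3}

Begin with {s0, s3}.
ε-move s0 → s2; add s2.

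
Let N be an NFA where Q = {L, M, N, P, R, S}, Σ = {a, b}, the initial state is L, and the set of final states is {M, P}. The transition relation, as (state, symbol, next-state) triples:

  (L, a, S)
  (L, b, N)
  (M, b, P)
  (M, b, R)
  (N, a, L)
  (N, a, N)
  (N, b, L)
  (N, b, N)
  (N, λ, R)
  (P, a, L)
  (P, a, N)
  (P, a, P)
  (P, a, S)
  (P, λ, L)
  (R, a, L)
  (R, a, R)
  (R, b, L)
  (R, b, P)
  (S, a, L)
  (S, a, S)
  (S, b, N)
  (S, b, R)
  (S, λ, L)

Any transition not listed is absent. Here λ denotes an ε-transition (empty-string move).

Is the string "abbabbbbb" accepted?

Yes

Start in {L}.
Read 'a': L→{S}; union {S}; ε-closure = {L, S}.
Read 'b': L→{N}, S→{N, R}; now {N, R}.
Read 'b': N→{L, N}, R→{L, P}; union {L, N, P}; ε-closure = {L, N, P, R}.
Read 'a': L→{S}, N→{L, N}, P→{L, N, P, S}, R→{L, R}; now {L, N, P, R, S}.
Read 'b': L→{N}, N→{L, N}, P→∅, R→{L, P}, S→{N, R}; now {L, N, P, R}.
Read 'b': L→{N}, N→{L, N}, P→∅, R→{L, P}; union {L, N, P}; ε-closure = {L, N, P, R}.
Read 'b': L→{N}, N→{L, N}, P→∅, R→{L, P}; union {L, N, P}; ε-closure = {L, N, P, R}.
Read 'b': L→{N}, N→{L, N}, P→∅, R→{L, P}; union {L, N, P}; ε-closure = {L, N, P, R}.
Read 'b': L→{N}, N→{L, N}, P→∅, R→{L, P}; union {L, N, P}; ε-closure = {L, N, P, R}.
The final set {L, N, P, R} contains the accepting state P.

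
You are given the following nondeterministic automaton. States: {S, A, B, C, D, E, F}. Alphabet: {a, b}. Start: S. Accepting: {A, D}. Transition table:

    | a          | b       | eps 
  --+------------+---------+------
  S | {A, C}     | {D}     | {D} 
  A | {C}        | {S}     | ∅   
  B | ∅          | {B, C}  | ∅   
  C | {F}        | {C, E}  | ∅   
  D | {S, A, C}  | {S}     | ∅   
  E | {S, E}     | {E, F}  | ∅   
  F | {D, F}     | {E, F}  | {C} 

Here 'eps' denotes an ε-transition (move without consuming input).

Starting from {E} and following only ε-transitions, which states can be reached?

Begin with {E}.
No ε-moves leave this set, so the closure equals the set itself.

{E}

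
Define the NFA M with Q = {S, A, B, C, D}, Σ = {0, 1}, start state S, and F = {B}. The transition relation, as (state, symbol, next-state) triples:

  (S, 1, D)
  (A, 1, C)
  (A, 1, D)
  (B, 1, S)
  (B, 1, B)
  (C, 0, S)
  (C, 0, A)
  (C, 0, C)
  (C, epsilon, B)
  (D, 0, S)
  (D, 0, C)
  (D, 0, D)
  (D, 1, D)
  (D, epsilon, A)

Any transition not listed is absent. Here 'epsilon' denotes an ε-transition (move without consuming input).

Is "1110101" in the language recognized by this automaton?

Start in {S}.
Read '1': {S} → {A, D}.
Read '1': {A, D} → {A, B, C, D}.
Read '1': {A, B, C, D} → {S, A, B, C, D}.
Read '0': {S, A, B, C, D} → {S, A, B, C, D}.
Read '1': {S, A, B, C, D} → {S, A, B, C, D}.
Read '0': {S, A, B, C, D} → {S, A, B, C, D}.
Read '1': {S, A, B, C, D} → {S, A, B, C, D}.
The final set {S, A, B, C, D} contains the accepting state B.

Yes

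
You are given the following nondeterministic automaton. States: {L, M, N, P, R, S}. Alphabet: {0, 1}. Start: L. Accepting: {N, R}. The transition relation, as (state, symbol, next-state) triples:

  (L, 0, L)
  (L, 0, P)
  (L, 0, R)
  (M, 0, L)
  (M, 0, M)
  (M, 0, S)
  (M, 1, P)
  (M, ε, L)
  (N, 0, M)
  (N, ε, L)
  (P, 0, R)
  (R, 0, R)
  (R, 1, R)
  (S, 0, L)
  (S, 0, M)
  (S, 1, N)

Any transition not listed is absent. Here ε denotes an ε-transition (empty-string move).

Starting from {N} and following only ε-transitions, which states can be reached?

{L, N}

Begin with {N}.
ε-move N → L; add L.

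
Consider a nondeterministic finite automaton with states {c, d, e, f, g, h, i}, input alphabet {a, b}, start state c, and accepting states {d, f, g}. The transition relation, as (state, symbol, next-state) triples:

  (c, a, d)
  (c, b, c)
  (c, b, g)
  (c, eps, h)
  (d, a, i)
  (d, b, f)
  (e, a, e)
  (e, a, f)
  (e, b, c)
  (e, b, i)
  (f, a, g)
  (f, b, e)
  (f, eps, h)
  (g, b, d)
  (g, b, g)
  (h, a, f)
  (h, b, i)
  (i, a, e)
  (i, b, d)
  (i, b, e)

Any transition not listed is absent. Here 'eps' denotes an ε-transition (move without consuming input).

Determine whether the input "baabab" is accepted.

Yes

Start: ε-closure({c}) = {c, h}.
Read 'b': c→{c, g}, h→{i}; union {c, g, i}; ε-closure = {c, g, h, i}.
Read 'a': c→{d}, g→∅, h→{f}, i→{e}; union {d, e, f}; ε-closure = {d, e, f, h}.
Read 'a': d→{i}, e→{e, f}, f→{g}, h→{f}; union {e, f, g, i}; ε-closure = {e, f, g, h, i}.
Read 'b': e→{c, i}, f→{e}, g→{d, g}, h→{i}, i→{d, e}; union {c, d, e, g, i}; ε-closure = {c, d, e, g, h, i}.
Read 'a': c→{d}, d→{i}, e→{e, f}, g→∅, h→{f}, i→{e}; union {d, e, f, i}; ε-closure = {d, e, f, h, i}.
Read 'b': d→{f}, e→{c, i}, f→{e}, h→{i}, i→{d, e}; union {c, d, e, f, i}; ε-closure = {c, d, e, f, h, i}.
The final set {c, d, e, f, h, i} contains the accepting states d, f.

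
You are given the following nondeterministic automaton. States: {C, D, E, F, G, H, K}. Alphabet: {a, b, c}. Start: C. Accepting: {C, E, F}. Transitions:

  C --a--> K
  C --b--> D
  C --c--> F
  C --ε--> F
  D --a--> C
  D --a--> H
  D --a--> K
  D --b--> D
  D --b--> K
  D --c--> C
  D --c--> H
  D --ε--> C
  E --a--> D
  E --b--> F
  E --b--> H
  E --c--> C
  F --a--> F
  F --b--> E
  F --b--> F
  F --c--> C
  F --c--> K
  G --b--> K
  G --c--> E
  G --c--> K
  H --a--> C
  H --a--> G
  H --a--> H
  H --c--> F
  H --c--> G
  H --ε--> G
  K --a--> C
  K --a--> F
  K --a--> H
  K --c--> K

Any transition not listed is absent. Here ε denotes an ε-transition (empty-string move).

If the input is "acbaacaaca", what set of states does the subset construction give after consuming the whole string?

Start: ε-closure({C}) = {C, F}.
Read 'a': C→{K}, F→{F}; now {F, K}.
Read 'c': F→{C, K}, K→{K}; union {C, K}; ε-closure = {C, F, K}.
Read 'b': C→{D}, F→{E, F}, K→∅; union {D, E, F}; ε-closure = {C, D, E, F}.
Read 'a': C→{K}, D→{C, H, K}, E→{D}, F→{F}; union {C, D, F, H, K}; ε-closure = {C, D, F, G, H, K}.
Read 'a': C→{K}, D→{C, H, K}, F→{F}, G→∅, H→{C, G, H}, K→{C, F, H}; now {C, F, G, H, K}.
Read 'c': C→{F}, F→{C, K}, G→{E, K}, H→{F, G}, K→{K}; now {C, E, F, G, K}.
Read 'a': C→{K}, E→{D}, F→{F}, G→∅, K→{C, F, H}; union {C, D, F, H, K}; ε-closure = {C, D, F, G, H, K}.
Read 'a': C→{K}, D→{C, H, K}, F→{F}, G→∅, H→{C, G, H}, K→{C, F, H}; now {C, F, G, H, K}.
Read 'c': C→{F}, F→{C, K}, G→{E, K}, H→{F, G}, K→{K}; now {C, E, F, G, K}.
Read 'a': C→{K}, E→{D}, F→{F}, G→∅, K→{C, F, H}; union {C, D, F, H, K}; ε-closure = {C, D, F, G, H, K}.

{C, D, F, G, H, K}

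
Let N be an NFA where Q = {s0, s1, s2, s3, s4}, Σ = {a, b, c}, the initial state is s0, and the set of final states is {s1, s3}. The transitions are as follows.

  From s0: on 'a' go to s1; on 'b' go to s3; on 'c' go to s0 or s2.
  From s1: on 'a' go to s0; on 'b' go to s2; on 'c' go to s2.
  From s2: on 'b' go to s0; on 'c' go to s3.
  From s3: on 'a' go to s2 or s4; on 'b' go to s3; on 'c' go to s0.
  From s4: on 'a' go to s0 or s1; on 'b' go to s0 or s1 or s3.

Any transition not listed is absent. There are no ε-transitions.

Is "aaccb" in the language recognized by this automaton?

Yes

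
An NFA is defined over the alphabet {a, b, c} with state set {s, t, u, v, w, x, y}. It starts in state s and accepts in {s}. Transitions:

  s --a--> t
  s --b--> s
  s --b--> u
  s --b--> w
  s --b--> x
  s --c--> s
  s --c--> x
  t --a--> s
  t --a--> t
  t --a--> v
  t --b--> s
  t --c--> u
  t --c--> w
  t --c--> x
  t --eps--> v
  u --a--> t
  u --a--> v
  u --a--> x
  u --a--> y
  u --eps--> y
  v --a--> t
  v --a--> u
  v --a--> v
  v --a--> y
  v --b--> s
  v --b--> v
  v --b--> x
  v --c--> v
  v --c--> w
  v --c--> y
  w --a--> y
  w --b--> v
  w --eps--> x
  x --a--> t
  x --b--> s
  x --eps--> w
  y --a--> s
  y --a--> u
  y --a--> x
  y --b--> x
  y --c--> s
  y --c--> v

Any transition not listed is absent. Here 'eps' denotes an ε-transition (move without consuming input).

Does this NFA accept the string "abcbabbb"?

Yes

Start in {s}.
Read 'a': s→{t}; union {t}; ε-closure = {t, v}.
Read 'b': t→{s}, v→{s, v, x}; union {s, v, x}; ε-closure = {s, v, w, x}.
Read 'c': s→{s, x}, v→{v, w, y}, w→∅, x→∅; now {s, v, w, x, y}.
Read 'b': s→{s, u, w, x}, v→{s, v, x}, w→{v}, x→{s}, y→{x}; union {s, u, v, w, x}; ε-closure = {s, u, v, w, x, y}.
Read 'a': s→{t}, u→{t, v, x, y}, v→{t, u, v, y}, w→{y}, x→{t}, y→{s, u, x}; union {s, t, u, v, x, y}; ε-closure = {s, t, u, v, w, x, y}.
Read 'b': s→{s, u, w, x}, t→{s}, u→∅, v→{s, v, x}, w→{v}, x→{s}, y→{x}; union {s, u, v, w, x}; ε-closure = {s, u, v, w, x, y}.
Read 'b': s→{s, u, w, x}, u→∅, v→{s, v, x}, w→{v}, x→{s}, y→{x}; union {s, u, v, w, x}; ε-closure = {s, u, v, w, x, y}.
Read 'b': s→{s, u, w, x}, u→∅, v→{s, v, x}, w→{v}, x→{s}, y→{x}; union {s, u, v, w, x}; ε-closure = {s, u, v, w, x, y}.
The final set {s, u, v, w, x, y} contains the accepting state s.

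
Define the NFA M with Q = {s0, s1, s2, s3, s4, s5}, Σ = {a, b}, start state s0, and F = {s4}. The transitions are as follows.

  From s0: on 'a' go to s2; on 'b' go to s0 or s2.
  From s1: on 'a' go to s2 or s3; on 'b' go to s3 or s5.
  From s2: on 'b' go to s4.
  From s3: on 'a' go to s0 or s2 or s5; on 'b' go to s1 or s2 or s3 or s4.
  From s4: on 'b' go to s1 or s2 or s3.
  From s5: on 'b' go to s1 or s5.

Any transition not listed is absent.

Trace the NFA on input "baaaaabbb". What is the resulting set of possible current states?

∅

Start in {s0}.
Read 'b': {s0} → {s0, s2}.
Read 'a': {s0, s2} → {s2}.
Read 'a': {s2} → ∅.
The set is empty and remains empty for the remaining 6 symbols.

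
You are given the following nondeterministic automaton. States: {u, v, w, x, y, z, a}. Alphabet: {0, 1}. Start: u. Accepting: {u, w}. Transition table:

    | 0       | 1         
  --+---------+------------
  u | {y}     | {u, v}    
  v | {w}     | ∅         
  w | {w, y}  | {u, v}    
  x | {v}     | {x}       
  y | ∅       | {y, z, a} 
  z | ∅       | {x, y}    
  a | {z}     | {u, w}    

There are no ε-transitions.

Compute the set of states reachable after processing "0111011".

{u, v, w, x, y, z, a}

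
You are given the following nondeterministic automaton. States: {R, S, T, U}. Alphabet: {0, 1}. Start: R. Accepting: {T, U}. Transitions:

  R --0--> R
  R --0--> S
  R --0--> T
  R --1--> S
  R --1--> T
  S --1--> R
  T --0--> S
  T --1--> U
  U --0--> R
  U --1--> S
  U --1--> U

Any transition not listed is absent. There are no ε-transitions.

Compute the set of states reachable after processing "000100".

Start in {R}.
Read '0': {R} → {R, S, T}.
Read '0': {R, S, T} → {R, S, T}.
Read '0': {R, S, T} → {R, S, T}.
Read '1': {R, S, T} → {R, S, T, U}.
Read '0': {R, S, T, U} → {R, S, T}.
Read '0': {R, S, T} → {R, S, T}.

{R, S, T}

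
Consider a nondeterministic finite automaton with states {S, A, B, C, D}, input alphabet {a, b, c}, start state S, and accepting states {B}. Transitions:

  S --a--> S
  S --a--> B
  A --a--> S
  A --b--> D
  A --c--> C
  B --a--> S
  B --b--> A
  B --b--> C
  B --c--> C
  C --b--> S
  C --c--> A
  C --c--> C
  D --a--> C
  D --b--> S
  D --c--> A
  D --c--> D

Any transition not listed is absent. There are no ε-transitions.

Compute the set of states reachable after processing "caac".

∅

Start in {S}.
Read 'c': S→∅; now ∅.
The set is empty and remains empty for the remaining 3 symbols.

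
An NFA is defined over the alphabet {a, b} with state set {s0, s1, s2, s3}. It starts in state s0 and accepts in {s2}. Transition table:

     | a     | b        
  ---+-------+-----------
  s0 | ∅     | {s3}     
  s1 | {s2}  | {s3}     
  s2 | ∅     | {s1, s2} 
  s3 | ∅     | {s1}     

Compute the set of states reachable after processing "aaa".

∅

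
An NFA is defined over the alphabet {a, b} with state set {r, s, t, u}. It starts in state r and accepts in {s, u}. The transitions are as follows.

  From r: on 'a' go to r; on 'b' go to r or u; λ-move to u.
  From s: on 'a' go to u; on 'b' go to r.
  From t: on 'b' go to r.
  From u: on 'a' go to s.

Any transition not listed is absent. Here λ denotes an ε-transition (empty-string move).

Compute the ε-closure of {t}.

{t}

Begin with {t}.
No ε-moves leave this set, so the closure equals the set itself.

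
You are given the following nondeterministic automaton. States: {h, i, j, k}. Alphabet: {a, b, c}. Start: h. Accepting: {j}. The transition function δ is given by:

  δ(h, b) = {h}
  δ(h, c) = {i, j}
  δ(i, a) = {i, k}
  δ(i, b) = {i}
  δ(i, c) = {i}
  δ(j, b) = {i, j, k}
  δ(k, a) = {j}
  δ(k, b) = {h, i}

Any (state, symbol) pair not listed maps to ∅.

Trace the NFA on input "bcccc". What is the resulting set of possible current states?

{i}

Start in {h}.
Read 'b': h→{h}; now {h}.
Read 'c': h→{i, j}; now {i, j}.
Read 'c': i→{i}, j→∅; now {i}.
Read 'c': i→{i}; now {i}.
Read 'c': i→{i}; now {i}.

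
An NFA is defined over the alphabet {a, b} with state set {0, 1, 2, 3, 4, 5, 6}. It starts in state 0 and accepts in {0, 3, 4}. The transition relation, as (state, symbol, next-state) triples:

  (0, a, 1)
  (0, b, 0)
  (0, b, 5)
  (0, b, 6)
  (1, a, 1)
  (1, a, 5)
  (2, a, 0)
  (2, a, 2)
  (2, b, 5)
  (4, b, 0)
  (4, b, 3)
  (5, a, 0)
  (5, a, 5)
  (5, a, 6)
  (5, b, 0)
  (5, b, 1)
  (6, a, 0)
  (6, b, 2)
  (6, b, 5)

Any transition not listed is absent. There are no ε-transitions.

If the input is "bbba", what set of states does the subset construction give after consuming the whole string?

{0, 1, 2, 5, 6}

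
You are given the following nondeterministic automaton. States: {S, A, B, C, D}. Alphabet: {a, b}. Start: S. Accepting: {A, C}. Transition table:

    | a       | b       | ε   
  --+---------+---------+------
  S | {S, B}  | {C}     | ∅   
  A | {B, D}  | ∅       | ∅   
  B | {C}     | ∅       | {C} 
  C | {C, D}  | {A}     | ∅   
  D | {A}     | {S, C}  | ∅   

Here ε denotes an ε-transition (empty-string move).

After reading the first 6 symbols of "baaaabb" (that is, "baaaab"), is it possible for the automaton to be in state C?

Yes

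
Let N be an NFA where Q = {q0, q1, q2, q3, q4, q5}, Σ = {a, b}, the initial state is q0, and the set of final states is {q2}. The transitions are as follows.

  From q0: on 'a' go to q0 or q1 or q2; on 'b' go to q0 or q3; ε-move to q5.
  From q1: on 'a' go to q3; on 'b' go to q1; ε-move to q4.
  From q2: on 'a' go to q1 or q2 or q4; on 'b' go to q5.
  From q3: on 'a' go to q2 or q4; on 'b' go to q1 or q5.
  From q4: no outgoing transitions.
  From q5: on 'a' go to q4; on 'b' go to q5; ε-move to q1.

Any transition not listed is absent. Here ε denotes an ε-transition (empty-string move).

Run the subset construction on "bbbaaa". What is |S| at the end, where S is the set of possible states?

Start: ε-closure({q0}) = {q0, q1, q4, q5}.
Read 'b': q0→{q0, q3}, q1→{q1}, q4→∅, q5→{q5}; union {q0, q1, q3, q5}; ε-closure = {q0, q1, q3, q4, q5}.
Read 'b': q0→{q0, q3}, q1→{q1}, q3→{q1, q5}, q4→∅, q5→{q5}; union {q0, q1, q3, q5}; ε-closure = {q0, q1, q3, q4, q5}.
Read 'b': q0→{q0, q3}, q1→{q1}, q3→{q1, q5}, q4→∅, q5→{q5}; union {q0, q1, q3, q5}; ε-closure = {q0, q1, q3, q4, q5}.
Read 'a': q0→{q0, q1, q2}, q1→{q3}, q3→{q2, q4}, q4→∅, q5→{q4}; union {q0, q1, q2, q3, q4}; ε-closure = {q0, q1, q2, q3, q4, q5}.
Read 'a': q0→{q0, q1, q2}, q1→{q3}, q2→{q1, q2, q4}, q3→{q2, q4}, q4→∅, q5→{q4}; union {q0, q1, q2, q3, q4}; ε-closure = {q0, q1, q2, q3, q4, q5}.
Read 'a': q0→{q0, q1, q2}, q1→{q3}, q2→{q1, q2, q4}, q3→{q2, q4}, q4→∅, q5→{q4}; union {q0, q1, q2, q3, q4}; ε-closure = {q0, q1, q2, q3, q4, q5}.
That set has 6 states.

6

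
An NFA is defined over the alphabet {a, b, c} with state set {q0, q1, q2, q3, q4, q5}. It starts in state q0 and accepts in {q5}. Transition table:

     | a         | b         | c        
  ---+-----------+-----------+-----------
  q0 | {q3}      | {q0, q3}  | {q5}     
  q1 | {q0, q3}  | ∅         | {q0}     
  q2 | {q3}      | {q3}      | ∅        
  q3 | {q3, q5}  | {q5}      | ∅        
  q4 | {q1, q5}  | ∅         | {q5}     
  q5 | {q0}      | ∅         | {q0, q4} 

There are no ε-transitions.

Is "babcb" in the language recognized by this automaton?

No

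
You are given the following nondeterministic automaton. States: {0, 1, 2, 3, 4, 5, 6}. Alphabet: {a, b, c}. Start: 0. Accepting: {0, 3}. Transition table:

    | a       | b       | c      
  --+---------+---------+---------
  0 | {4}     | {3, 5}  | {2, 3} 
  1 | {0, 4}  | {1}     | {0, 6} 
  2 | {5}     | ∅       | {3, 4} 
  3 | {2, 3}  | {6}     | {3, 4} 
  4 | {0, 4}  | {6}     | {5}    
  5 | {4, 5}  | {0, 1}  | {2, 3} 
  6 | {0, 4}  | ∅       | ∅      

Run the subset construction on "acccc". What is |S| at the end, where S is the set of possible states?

Start in {0}.
Read 'a': 0→{4}; now {4}.
Read 'c': 4→{5}; now {5}.
Read 'c': 5→{2, 3}; now {2, 3}.
Read 'c': 2→{3, 4}, 3→{3, 4}; now {3, 4}.
Read 'c': 3→{3, 4}, 4→{5}; now {3, 4, 5}.
That set has 3 states.

3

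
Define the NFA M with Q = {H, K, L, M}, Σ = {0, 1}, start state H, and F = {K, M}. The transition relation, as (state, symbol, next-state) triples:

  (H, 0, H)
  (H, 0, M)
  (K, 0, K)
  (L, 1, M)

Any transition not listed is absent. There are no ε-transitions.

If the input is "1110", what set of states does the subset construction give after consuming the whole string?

∅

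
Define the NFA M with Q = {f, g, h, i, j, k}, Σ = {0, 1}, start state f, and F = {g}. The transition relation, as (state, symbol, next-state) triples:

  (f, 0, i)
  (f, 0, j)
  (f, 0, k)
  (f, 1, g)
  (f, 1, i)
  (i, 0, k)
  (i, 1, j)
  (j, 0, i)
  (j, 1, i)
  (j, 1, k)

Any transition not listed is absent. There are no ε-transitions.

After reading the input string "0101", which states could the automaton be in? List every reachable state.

Start in {f}.
Read '0': f→{i, j, k}; now {i, j, k}.
Read '1': i→{j}, j→{i, k}, k→∅; now {i, j, k}.
Read '0': i→{k}, j→{i}, k→∅; now {i, k}.
Read '1': i→{j}, k→∅; now {j}.

{j}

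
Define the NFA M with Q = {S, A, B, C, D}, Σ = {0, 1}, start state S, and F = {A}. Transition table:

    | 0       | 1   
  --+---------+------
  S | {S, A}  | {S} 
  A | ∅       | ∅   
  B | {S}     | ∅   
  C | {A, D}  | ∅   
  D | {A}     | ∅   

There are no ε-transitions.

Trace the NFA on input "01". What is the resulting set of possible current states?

Start in {S}.
Read '0': S→{S, A}; now {S, A}.
Read '1': S→{S}, A→∅; now {S}.

{S}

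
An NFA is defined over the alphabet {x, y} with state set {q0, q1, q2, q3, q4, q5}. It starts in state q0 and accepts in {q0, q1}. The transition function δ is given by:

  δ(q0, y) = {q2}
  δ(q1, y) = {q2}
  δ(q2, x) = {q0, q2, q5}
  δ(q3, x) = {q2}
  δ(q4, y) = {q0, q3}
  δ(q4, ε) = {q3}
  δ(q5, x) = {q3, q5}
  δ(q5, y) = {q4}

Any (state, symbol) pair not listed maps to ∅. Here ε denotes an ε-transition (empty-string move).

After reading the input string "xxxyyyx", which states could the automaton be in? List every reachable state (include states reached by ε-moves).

Start in {q0}.
Read 'x': q0→∅; now ∅.
The set is empty and remains empty for the remaining 6 symbols.

∅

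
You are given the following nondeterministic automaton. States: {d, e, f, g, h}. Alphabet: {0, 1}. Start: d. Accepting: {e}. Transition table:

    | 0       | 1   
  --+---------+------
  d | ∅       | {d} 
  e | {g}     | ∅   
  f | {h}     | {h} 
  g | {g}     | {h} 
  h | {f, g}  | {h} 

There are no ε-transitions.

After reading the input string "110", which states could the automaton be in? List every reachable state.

∅

Start in {d}.
Read '1': {d} → {d}.
Read '1': {d} → {d}.
Read '0': {d} → ∅.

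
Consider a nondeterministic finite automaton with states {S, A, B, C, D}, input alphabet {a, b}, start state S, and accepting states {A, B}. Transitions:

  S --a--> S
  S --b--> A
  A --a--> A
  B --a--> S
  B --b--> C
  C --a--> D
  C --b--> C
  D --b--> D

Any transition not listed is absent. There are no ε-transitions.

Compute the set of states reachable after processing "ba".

{A}

Start in {S}.
Read 'b': {S} → {A}.
Read 'a': {A} → {A}.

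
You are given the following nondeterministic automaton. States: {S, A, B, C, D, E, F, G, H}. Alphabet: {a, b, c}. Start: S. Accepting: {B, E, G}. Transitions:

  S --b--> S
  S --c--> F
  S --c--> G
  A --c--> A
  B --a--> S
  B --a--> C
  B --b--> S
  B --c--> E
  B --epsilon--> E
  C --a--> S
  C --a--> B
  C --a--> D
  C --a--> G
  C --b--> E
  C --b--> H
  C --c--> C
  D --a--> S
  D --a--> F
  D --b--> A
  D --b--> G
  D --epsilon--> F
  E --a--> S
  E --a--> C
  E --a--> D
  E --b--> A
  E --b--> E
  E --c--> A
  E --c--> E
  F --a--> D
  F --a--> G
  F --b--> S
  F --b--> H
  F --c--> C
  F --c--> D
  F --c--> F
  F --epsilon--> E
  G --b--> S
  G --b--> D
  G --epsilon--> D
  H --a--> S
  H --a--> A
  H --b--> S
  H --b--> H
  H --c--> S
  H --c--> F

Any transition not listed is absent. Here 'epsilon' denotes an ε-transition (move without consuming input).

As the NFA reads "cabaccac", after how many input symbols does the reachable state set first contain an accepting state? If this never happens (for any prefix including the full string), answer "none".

1

Start in {S}.
Read 'c': S→{F, G}; union {F, G}; ε-closure = {D, E, F, G}.
None of the earlier sets intersect F, but {D, E, F, G} does.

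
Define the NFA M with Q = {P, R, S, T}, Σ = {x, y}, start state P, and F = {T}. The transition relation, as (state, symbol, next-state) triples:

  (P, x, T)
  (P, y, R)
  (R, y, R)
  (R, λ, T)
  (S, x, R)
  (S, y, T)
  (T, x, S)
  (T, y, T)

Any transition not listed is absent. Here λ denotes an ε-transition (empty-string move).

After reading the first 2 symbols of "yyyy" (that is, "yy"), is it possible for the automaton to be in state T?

Yes

Start in {P}.
Read 'y': {P} → {R, T}.
Read 'y': {R, T} → {R, T}.
State T is in {R, T}.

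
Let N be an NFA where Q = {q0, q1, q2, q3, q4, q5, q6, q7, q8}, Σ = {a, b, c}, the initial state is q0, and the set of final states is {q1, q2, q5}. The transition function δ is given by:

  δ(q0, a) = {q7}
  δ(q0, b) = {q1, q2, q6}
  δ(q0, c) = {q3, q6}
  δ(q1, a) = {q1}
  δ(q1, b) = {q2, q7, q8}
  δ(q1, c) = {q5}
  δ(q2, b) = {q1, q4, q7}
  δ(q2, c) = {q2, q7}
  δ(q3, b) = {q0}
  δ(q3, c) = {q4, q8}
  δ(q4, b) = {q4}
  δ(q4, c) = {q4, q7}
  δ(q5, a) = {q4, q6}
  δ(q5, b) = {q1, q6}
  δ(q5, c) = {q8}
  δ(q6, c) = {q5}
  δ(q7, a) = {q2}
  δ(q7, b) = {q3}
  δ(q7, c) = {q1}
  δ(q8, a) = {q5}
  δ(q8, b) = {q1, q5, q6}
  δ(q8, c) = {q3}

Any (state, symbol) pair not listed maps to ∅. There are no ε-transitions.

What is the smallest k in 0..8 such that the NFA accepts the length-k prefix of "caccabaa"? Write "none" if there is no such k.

Start in {q0}.
Read 'c': q0→{q3, q6}; now {q3, q6}.
Read 'a': q3→∅, q6→∅; now ∅.
The set is empty and remains empty for the remaining 6 symbols.
No reachable set along the way intersects F.

none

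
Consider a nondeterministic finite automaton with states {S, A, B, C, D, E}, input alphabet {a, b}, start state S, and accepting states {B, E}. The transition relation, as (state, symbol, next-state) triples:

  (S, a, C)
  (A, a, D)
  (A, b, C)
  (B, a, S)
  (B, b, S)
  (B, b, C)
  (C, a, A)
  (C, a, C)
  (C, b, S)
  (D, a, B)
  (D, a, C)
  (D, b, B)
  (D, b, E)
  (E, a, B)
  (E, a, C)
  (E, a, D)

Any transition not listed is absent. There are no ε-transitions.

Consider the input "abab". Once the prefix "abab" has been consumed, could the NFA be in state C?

No

Start in {S}.
Read 'a': S→{C}; now {C}.
Read 'b': C→{S}; now {S}.
Read 'a': S→{C}; now {C}.
Read 'b': C→{S}; now {S}.
State C is not in {S}.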